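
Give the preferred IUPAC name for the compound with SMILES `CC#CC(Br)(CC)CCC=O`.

The longest carbon chain that includes the –CHO group and the multiple bond has 7 carbons, so the parent hydride is heptane.
The highest-priority functional group is an aldehyde (terminal –CHO), so the name ends in -al.
A C≡C triple bond in the chain gives the infix -yne-.
Choose the numbering such that the aldehyde carbon is C-1 by definition.
With this numbering: the triple bond between C-5 and C-6; a bromo group at C-4; an ethyl group at C-4.
The substituents are ordered alphabetically, ignoring any di-/tri- multipliers.
The name is 4-bromo-4-ethylhept-5-ynal.

4-bromo-4-ethylhept-5-ynal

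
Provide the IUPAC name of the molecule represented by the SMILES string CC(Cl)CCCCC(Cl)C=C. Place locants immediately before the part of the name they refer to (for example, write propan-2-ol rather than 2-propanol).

Counting along the main chain through the multiple bond gives 9 carbons: the parent is nonane.
The chain contains a C=C double bond, so the unsaturation ending is -ene.
The numbering direction is chosen so that numbering from this end puts the double bond at C-1 rather than C-8.
This places the double bond between C-1 and C-2; chloro groups at C-3 and C-8.
Assembling the pieces gives 3,8-dichloronon-1-ene.

3,8-dichloronon-1-ene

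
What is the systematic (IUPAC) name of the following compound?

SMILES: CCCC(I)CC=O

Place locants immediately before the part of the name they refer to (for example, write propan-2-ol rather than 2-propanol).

3-iodohexanal

The longest chain bearing the –CHO group is 6 carbons long (hexane).
The highest-priority functional group is an aldehyde (terminal –CHO), so the name ends in -al.
Choose the numbering such that the aldehyde carbon is C-1 by definition.
This places an iodo group at C-3.
Assembling the pieces gives 3-iodohexanal.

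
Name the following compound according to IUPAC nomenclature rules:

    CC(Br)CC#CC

Counting along the main chain through the multiple bond gives 6 carbons: the parent is hexane.
The chain contains a C≡C triple bond, so the unsaturation ending is -yne.
The numbering direction is chosen so that numbering from this end puts the triple bond at C-2 rather than C-4.
That gives the triple bond between C-2 and C-3; a bromo group at C-5.
Putting it together: 5-bromohex-2-yne.

5-bromohex-2-yne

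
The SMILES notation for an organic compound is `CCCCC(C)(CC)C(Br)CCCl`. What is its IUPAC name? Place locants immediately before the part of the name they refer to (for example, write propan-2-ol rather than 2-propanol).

3-bromo-1-chloro-4-ethyl-4-methyloctane

The parent chain contains 8 carbons (octane).
Number the chain so that the substituent locant set {1,3,4,4} is lower than {5,5,6,8} at the first point of difference.
With this numbering: a bromo group at C-3; a chloro group at C-1; an ethyl group at C-4; a methyl group at C-4.
The substituents are ordered alphabetically, ignoring any di-/tri- multipliers.
Putting it together: 3-bromo-1-chloro-4-ethyl-4-methyloctane.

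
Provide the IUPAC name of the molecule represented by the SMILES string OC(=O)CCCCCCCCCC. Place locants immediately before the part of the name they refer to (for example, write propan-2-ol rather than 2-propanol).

undecanoic acid

The longest chain bearing the –COOH group is 11 carbons long (undecane).
The highest-priority functional group is a carboxylic acid (terminal –COOH), so the name ends in -oic acid.
Choose the numbering such that the carboxylic acid carbon is C-1 by definition.
Putting it together: undecanoic acid.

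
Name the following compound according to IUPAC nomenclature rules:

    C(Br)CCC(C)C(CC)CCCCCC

The parent chain contains 11 carbons (undecane).
Choose the numbering such that the substituent locant set {1,4,5} is lower than {7,8,11} at the first point of difference.
That gives a bromo group at C-1; an ethyl group at C-5; a methyl group at C-4.
The substituents are ordered alphabetically, ignoring any di-/tri- multipliers.
The name is 1-bromo-5-ethyl-4-methylundecane.

1-bromo-5-ethyl-4-methylundecane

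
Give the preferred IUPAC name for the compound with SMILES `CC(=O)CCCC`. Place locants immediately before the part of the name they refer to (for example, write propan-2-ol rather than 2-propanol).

hexan-2-one

The longest chain bearing the carbonyl is 6 carbons long (hexane).
The highest-priority functional group is a ketone (C=O on an internal carbon), so the name ends in -one.
Number the chain so that numbering from this end puts the carbonyl group at C-2 rather than C-5.
This places the carbonyl at C-2.
Assembling the pieces gives hexan-2-one.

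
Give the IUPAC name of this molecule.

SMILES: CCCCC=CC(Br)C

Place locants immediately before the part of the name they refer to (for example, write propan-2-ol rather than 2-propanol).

2-bromooct-3-ene

The longest carbon chain that includes the multiple bond has 8 carbons, so the parent hydride is octane.
A C=C double bond in the chain gives the infix -ene-.
The numbering direction is chosen so that numbering from this end puts the double bond at C-3 rather than C-5.
That gives the double bond between C-3 and C-4; a bromo group at C-2.
The name is 2-bromooct-3-ene.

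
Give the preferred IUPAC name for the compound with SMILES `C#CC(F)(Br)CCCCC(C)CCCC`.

Counting along the main chain through the multiple bond gives 12 carbons: the parent is dodecane.
There is one C≡C triple bond, indicated by the ending -yne.
Number the chain so that numbering from this end puts the triple bond at C-1 rather than C-11.
That gives the triple bond between C-1 and C-2; a bromo group at C-3; a fluoro group at C-3; a methyl group at C-8.
The substituents are ordered alphabetically, ignoring any di-/tri- multipliers.
Putting it together: 3-bromo-3-fluoro-8-methyldodec-1-yne.

3-bromo-3-fluoro-8-methyldodec-1-yne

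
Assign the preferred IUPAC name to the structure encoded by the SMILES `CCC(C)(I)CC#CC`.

The longest chain bearing the multiple bond is 7 carbons long (heptane).
There is one C≡C triple bond, indicated by the ending -yne.
Number the chain so that numbering from this end puts the triple bond at C-2 rather than C-5.
This places the triple bond between C-2 and C-3; an iodo group at C-5; a methyl group at C-5.
The substituents are ordered alphabetically, ignoring any di-/tri- multipliers.
The name is 5-iodo-5-methylhept-2-yne.

5-iodo-5-methylhept-2-yne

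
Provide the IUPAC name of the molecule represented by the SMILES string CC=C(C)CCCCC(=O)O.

The longest chain bearing the –COOH group and the multiple bond is 8 carbons long (octane).
The principal characteristic group is a carboxylic acid (terminal –COOH), named with the suffix -oic acid.
There is one C=C double bond, indicated by the ending -ene.
Choose the numbering such that the carboxylic acid carbon is C-1 by definition.
With this numbering: the double bond between C-6 and C-7; a methyl group at C-6.
Assembling the pieces gives 6-methyloct-6-enoic acid.

6-methyloct-6-enoic acid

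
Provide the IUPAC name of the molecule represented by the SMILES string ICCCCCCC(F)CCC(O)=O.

4-fluoro-10-iododecanoic acid

Counting along the main chain through the –COOH group gives 10 carbons: the parent is decane.
A carboxylic acid (terminal –COOH) is the principal characteristic group, giving the suffix -oic acid.
Choose the numbering such that the carboxylic acid carbon is C-1 by definition.
With this numbering: a fluoro group at C-4; an iodo group at C-10.
Substituent prefixes are cited in alphabetical order (multiplying prefixes like di-/tri- are ignored for ordering).
Putting it together: 4-fluoro-10-iododecanoic acid.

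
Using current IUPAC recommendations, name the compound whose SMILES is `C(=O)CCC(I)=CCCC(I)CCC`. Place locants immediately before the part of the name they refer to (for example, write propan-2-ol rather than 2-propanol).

The longest chain bearing the –CHO group and the multiple bond is 11 carbons long (undecane).
An aldehyde (terminal –CHO) is the principal characteristic group, giving the suffix -al.
The chain contains a C=C double bond, so the unsaturation ending is -ene.
Choose the numbering such that the aldehyde carbon is C-1 by definition.
This places the double bond between C-4 and C-5; iodo groups at C-4 and C-8.
Putting it together: 4,8-diiodoundec-4-enal.

4,8-diiodoundec-4-enal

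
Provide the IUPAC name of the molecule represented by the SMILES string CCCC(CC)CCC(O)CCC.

7-ethyldecan-4-ol

The longest chain bearing the –OH group is 10 carbons long (decane).
The principal characteristic group is an alcohol (–OH), named with the suffix -ol.
The numbering direction is chosen so that numbering from this end puts the hydroxyl group at C-4 rather than C-7.
This places the hydroxyl at C-4; an ethyl group at C-7.
Assembling the pieces gives 7-ethyldecan-4-ol.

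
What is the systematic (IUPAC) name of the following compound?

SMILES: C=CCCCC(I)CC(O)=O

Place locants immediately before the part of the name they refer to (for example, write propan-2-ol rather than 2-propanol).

3-iodooct-7-enoic acid

The longest carbon chain that includes the –COOH group and the multiple bond has 8 carbons, so the parent hydride is octane.
The principal characteristic group is a carboxylic acid (terminal –COOH), named with the suffix -oic acid.
There is one C=C double bond, indicated by the ending -ene.
The numbering direction is chosen so that the carboxylic acid carbon is C-1 by definition.
This places the double bond between C-7 and C-8; an iodo group at C-3.
Putting it together: 3-iodooct-7-enoic acid.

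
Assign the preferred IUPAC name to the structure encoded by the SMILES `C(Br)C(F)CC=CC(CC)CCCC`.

1-bromo-6-ethyl-2-fluorodec-4-ene

The longest chain bearing the multiple bond is 10 carbons long (decane).
A C=C double bond in the chain gives the infix -ene-.
Number the chain so that numbering from this end puts the double bond at C-4 rather than C-6.
With this numbering: the double bond between C-4 and C-5; a bromo group at C-1; an ethyl group at C-6; a fluoro group at C-2.
The substituents are ordered alphabetically, ignoring any di-/tri- multipliers.
The name is 1-bromo-6-ethyl-2-fluorodec-4-ene.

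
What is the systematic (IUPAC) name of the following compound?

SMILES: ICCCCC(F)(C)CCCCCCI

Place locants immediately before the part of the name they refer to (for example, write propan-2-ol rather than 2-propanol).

5-fluoro-1,11-diiodo-5-methylundecane

The longest continuous carbon chain has 11 atoms, so the parent hydride is undecane.
Choose the numbering such that the substituent locant set {1,5,5,11} is lower than {1,7,7,11} at the first point of difference.
That gives a fluoro group at C-5; iodo groups at C-1 and C-11; a methyl group at C-5.
Prefixes are listed alphabetically: fluoro, iodo, methyl.
Putting it together: 5-fluoro-1,11-diiodo-5-methylundecane.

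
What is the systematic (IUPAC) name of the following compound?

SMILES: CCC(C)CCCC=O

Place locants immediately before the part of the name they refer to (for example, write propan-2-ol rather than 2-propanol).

The longest carbon chain that includes the –CHO group has 7 carbons, so the parent hydride is heptane.
The highest-priority functional group is an aldehyde (terminal –CHO), so the name ends in -al.
Choose the numbering such that the aldehyde carbon is C-1 by definition.
This places a methyl group at C-5.
Assembling the pieces gives 5-methylheptanal.

5-methylheptanal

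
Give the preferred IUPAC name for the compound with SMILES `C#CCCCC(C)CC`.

The longest chain bearing the multiple bond is 8 carbons long (octane).
There is one C≡C triple bond, indicated by the ending -yne.
Number the chain so that numbering from this end puts the triple bond at C-1 rather than C-7.
That gives the triple bond between C-1 and C-2; a methyl group at C-6.
Assembling the pieces gives 6-methyloct-1-yne.

6-methyloct-1-yne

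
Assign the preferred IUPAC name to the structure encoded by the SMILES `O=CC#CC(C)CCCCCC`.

The longest carbon chain that includes the –CHO group and the multiple bond has 10 carbons, so the parent hydride is decane.
The highest-priority functional group is an aldehyde (terminal –CHO), so the name ends in -al.
There is one C≡C triple bond, indicated by the ending -yne.
The numbering direction is chosen so that the aldehyde carbon is C-1 by definition.
This places the triple bond between C-2 and C-3; a methyl group at C-4.
Assembling the pieces gives 4-methyldec-2-ynal.

4-methyldec-2-ynal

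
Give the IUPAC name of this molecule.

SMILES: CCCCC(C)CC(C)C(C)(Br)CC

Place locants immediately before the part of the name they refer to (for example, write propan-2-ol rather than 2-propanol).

3-bromo-3,4,6-trimethyldecane

The parent chain contains 10 carbons (decane).
Choose the numbering such that the substituent locant set {3,3,4,6} is lower than {5,7,8,8} at the first point of difference.
This places a bromo group at C-3; methyl groups at C-3 and C-4 and C-6.
The substituents are ordered alphabetically, ignoring any di-/tri- multipliers.
Putting it together: 3-bromo-3,4,6-trimethyldecane.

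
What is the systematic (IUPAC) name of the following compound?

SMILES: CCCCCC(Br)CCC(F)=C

The longest chain bearing the multiple bond is 10 carbons long (decane).
The chain contains a C=C double bond, so the unsaturation ending is -ene.
Choose the numbering such that numbering from this end puts the double bond at C-1 rather than C-9.
With this numbering: the double bond between C-1 and C-2; a bromo group at C-5; a fluoro group at C-2.
Prefixes are listed alphabetically: bromo, fluoro.
Putting it together: 5-bromo-2-fluorodec-1-ene.

5-bromo-2-fluorodec-1-ene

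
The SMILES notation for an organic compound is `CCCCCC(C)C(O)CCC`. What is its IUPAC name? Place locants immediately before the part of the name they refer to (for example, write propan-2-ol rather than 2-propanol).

5-methyldecan-4-ol

Counting along the main chain through the –OH group gives 10 carbons: the parent is decane.
An alcohol (–OH) is the principal characteristic group, giving the suffix -ol.
Choose the numbering such that numbering from this end puts the hydroxyl group at C-4 rather than C-7.
That gives the hydroxyl at C-4; a methyl group at C-5.
Putting it together: 5-methyldecan-4-ol.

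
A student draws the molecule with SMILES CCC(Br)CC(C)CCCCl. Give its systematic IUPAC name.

The parent chain contains 8 carbons (octane).
Choose the numbering such that the substituent locant set {1,4,6} is lower than {3,5,8} at the first point of difference.
This places a bromo group at C-6; a chloro group at C-1; a methyl group at C-4.
Substituent prefixes are cited in alphabetical order (multiplying prefixes like di-/tri- are ignored for ordering).
The name is 6-bromo-1-chloro-4-methyloctane.

6-bromo-1-chloro-4-methyloctane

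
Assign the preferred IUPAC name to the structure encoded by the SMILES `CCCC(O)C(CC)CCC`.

Counting along the main chain through the –OH group gives 8 carbons: the parent is octane.
An alcohol (–OH) is the principal characteristic group, giving the suffix -ol.
The numbering direction is chosen so that numbering from this end puts the hydroxyl group at C-4 rather than C-5.
That gives the hydroxyl at C-4; an ethyl group at C-5.
Assembling the pieces gives 5-ethyloctan-4-ol.

5-ethyloctan-4-ol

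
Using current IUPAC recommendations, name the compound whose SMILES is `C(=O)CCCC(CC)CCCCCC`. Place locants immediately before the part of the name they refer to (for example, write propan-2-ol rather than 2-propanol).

5-ethylundecanal

The longest chain bearing the –CHO group is 11 carbons long (undecane).
An aldehyde (terminal –CHO) is the principal characteristic group, giving the suffix -al.
Number the chain so that the aldehyde carbon is C-1 by definition.
That gives an ethyl group at C-5.
Putting it together: 5-ethylundecanal.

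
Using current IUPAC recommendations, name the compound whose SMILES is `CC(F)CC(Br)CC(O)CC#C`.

Counting along the main chain through the –OH group and the multiple bond gives 9 carbons: the parent is nonane.
The highest-priority functional group is an alcohol (–OH), so the name ends in -ol.
A C≡C triple bond in the chain gives the infix -yne-.
The numbering direction is chosen so that numbering from this end puts the hydroxyl group at C-4 rather than C-6.
That gives the hydroxyl at C-4; the triple bond between C-1 and C-2; a bromo group at C-6; a fluoro group at C-8.
Prefixes are listed alphabetically: bromo, fluoro.
Assembling the pieces gives 6-bromo-8-fluoronon-1-yn-4-ol.

6-bromo-8-fluoronon-1-yn-4-ol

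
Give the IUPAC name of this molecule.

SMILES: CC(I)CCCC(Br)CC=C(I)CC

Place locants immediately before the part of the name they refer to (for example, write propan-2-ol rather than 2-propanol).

6-bromo-3,10-diiodoundec-3-ene

The longest carbon chain that includes the multiple bond has 11 carbons, so the parent hydride is undecane.
A C=C double bond in the chain gives the infix -ene-.
Number the chain so that numbering from this end puts the double bond at C-3 rather than C-8.
This places the double bond between C-3 and C-4; a bromo group at C-6; iodo groups at C-3 and C-10.
Prefixes are listed alphabetically: bromo, iodo.
Putting it together: 6-bromo-3,10-diiodoundec-3-ene.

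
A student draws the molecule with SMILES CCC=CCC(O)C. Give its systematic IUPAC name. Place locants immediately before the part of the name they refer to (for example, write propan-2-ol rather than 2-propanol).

The longest carbon chain that includes the –OH group and the multiple bond has 7 carbons, so the parent hydride is heptane.
The highest-priority functional group is an alcohol (–OH), so the name ends in -ol.
The chain contains a C=C double bond, so the unsaturation ending is -ene.
Number the chain so that numbering from this end puts the hydroxyl group at C-2 rather than C-6.
This places the hydroxyl at C-2; the double bond between C-4 and C-5.
Putting it together: hept-4-en-2-ol.

hept-4-en-2-ol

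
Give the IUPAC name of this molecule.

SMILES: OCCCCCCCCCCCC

The longest carbon chain that includes the –OH group has 12 carbons, so the parent hydride is dodecane.
The highest-priority functional group is an alcohol (–OH), so the name ends in -ol.
Choose the numbering such that numbering from this end puts the hydroxyl group at C-1 rather than C-12.
This places the hydroxyl at C-1.
Assembling the pieces gives dodecan-1-ol.

dodecan-1-ol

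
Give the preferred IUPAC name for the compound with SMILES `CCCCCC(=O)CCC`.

nonan-4-one

The longest carbon chain that includes the carbonyl has 9 carbons, so the parent hydride is nonane.
A ketone (C=O on an internal carbon) is the principal characteristic group, giving the suffix -one.
The numbering direction is chosen so that numbering from this end puts the carbonyl group at C-4 rather than C-6.
With this numbering: the carbonyl at C-4.
Putting it together: nonan-4-one.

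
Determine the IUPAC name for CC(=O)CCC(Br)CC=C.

The longest carbon chain that includes the carbonyl and the multiple bond has 8 carbons, so the parent hydride is octane.
A ketone (C=O on an internal carbon) is the principal characteristic group, giving the suffix -one.
There is one C=C double bond, indicated by the ending -ene.
Number the chain so that numbering from this end puts the carbonyl group at C-2 rather than C-7.
With this numbering: the carbonyl at C-2; the double bond between C-7 and C-8; a bromo group at C-5.
Assembling the pieces gives 5-bromooct-7-en-2-one.

5-bromooct-7-en-2-one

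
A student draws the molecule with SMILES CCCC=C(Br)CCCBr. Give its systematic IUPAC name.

The longest chain bearing the multiple bond is 8 carbons long (octane).
The chain contains a C=C double bond, so the unsaturation ending is -ene.
Choose the numbering such that the substituent locant set {1,4} is lower than {5,8} at the first point of difference.
This places the double bond between C-4 and C-5; bromo groups at C-1 and C-4.
Assembling the pieces gives 1,4-dibromooct-4-ene.

1,4-dibromooct-4-ene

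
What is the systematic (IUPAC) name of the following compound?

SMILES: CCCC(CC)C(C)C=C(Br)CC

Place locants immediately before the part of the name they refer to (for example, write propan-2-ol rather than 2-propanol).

The longest carbon chain that includes the multiple bond has 9 carbons, so the parent hydride is nonane.
There is one C=C double bond, indicated by the ending -ene.
The numbering direction is chosen so that numbering from this end puts the double bond at C-3 rather than C-6.
With this numbering: the double bond between C-3 and C-4; a bromo group at C-3; an ethyl group at C-6; a methyl group at C-5.
Substituent prefixes are cited in alphabetical order (multiplying prefixes like di-/tri- are ignored for ordering).
Putting it together: 3-bromo-6-ethyl-5-methylnon-3-ene.

3-bromo-6-ethyl-5-methylnon-3-ene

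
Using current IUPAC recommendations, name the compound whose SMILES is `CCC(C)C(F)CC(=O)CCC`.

6-fluoro-7-methylnonan-4-one

The longest chain bearing the carbonyl is 9 carbons long (nonane).
A ketone (C=O on an internal carbon) is the principal characteristic group, giving the suffix -one.
The numbering direction is chosen so that numbering from this end puts the carbonyl group at C-4 rather than C-6.
With this numbering: the carbonyl at C-4; a fluoro group at C-6; a methyl group at C-7.
Substituent prefixes are cited in alphabetical order (multiplying prefixes like di-/tri- are ignored for ordering).
Putting it together: 6-fluoro-7-methylnonan-4-one.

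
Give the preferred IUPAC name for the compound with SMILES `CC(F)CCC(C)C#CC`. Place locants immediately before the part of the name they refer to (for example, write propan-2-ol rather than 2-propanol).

7-fluoro-4-methyloct-2-yne

Counting along the main chain through the multiple bond gives 8 carbons: the parent is octane.
A C≡C triple bond in the chain gives the infix -yne-.
The numbering direction is chosen so that numbering from this end puts the triple bond at C-2 rather than C-6.
This places the triple bond between C-2 and C-3; a fluoro group at C-7; a methyl group at C-4.
The substituents are ordered alphabetically, ignoring any di-/tri- multipliers.
Putting it together: 7-fluoro-4-methyloct-2-yne.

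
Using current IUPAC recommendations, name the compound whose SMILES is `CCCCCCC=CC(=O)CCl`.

The longest carbon chain that includes the carbonyl and the multiple bond has 10 carbons, so the parent hydride is decane.
The highest-priority functional group is a ketone (C=O on an internal carbon), so the name ends in -one.
The chain contains a C=C double bond, so the unsaturation ending is -ene.
Choose the numbering such that numbering from this end puts the carbonyl group at C-2 rather than C-9.
This places the carbonyl at C-2; the double bond between C-3 and C-4; a chloro group at C-1.
The name is 1-chlorodec-3-en-2-one.

1-chlorodec-3-en-2-one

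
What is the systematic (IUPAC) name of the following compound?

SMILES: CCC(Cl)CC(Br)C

The longest carbon chain is 6 atoms: the parent is hexane.
The numbering direction is chosen so that the substituent locant set {2,4} is lower than {3,5} at the first point of difference.
With this numbering: a bromo group at C-2; a chloro group at C-4.
The substituents are ordered alphabetically, ignoring any di-/tri- multipliers.
Assembling the pieces gives 2-bromo-4-chlorohexane.

2-bromo-4-chlorohexane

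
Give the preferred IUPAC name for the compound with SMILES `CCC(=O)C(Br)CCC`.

4-bromoheptan-3-one

The longest carbon chain that includes the carbonyl has 7 carbons, so the parent hydride is heptane.
The principal characteristic group is a ketone (C=O on an internal carbon), named with the suffix -one.
Choose the numbering such that numbering from this end puts the carbonyl group at C-3 rather than C-5.
This places the carbonyl at C-3; a bromo group at C-4.
Putting it together: 4-bromoheptan-3-one.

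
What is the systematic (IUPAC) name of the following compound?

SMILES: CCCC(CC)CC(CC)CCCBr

1-bromo-4,6-diethylnonane

The longest continuous carbon chain has 9 atoms, so the parent hydride is nonane.
Choose the numbering such that the substituent locant set {1,4,6} is lower than {4,6,9} at the first point of difference.
With this numbering: a bromo group at C-1; ethyl groups at C-4 and C-6.
Substituent prefixes are cited in alphabetical order (multiplying prefixes like di-/tri- are ignored for ordering).
The name is 1-bromo-4,6-diethylnonane.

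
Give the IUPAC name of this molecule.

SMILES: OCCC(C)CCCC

3-methylheptan-1-ol

The longest carbon chain that includes the –OH group has 7 carbons, so the parent hydride is heptane.
An alcohol (–OH) is the principal characteristic group, giving the suffix -ol.
The numbering direction is chosen so that numbering from this end puts the hydroxyl group at C-1 rather than C-7.
This places the hydroxyl at C-1; a methyl group at C-3.
The name is 3-methylheptan-1-ol.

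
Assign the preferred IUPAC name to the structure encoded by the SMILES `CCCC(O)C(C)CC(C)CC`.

The longest carbon chain that includes the –OH group has 9 carbons, so the parent hydride is nonane.
An alcohol (–OH) is the principal characteristic group, giving the suffix -ol.
Number the chain so that numbering from this end puts the hydroxyl group at C-4 rather than C-6.
With this numbering: the hydroxyl at C-4; methyl groups at C-5 and C-7.
The name is 5,7-dimethylnonan-4-ol.

5,7-dimethylnonan-4-ol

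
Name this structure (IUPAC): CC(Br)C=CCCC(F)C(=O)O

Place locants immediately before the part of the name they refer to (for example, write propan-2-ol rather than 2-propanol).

7-bromo-2-fluorooct-5-enoic acid

The longest chain bearing the –COOH group and the multiple bond is 8 carbons long (octane).
A carboxylic acid (terminal –COOH) is the principal characteristic group, giving the suffix -oic acid.
The chain contains a C=C double bond, so the unsaturation ending is -ene.
The numbering direction is chosen so that the carboxylic acid carbon is C-1 by definition.
This places the double bond between C-5 and C-6; a bromo group at C-7; a fluoro group at C-2.
Substituent prefixes are cited in alphabetical order (multiplying prefixes like di-/tri- are ignored for ordering).
The name is 7-bromo-2-fluorooct-5-enoic acid.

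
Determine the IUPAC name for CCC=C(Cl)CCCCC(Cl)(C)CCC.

4,9-dichloro-9-methyldodec-3-ene

Counting along the main chain through the multiple bond gives 12 carbons: the parent is dodecane.
The chain contains a C=C double bond, so the unsaturation ending is -ene.
The numbering direction is chosen so that numbering from this end puts the double bond at C-3 rather than C-9.
This places the double bond between C-3 and C-4; chloro groups at C-4 and C-9; a methyl group at C-9.
The substituents are ordered alphabetically, ignoring any di-/tri- multipliers.
Assembling the pieces gives 4,9-dichloro-9-methyldodec-3-ene.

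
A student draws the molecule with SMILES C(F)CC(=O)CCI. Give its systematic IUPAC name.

Counting along the main chain through the carbonyl gives 5 carbons: the parent is pentane.
The highest-priority functional group is a ketone (C=O on an internal carbon), so the name ends in -one.
The numbering direction is chosen so that the locant sets are identical either way, so the alphabetically earlier fluoro substituent takes the lower locant (1 rather than 5).
That gives the carbonyl at C-3; a fluoro group at C-1; an iodo group at C-5.
The substituents are ordered alphabetically, ignoring any di-/tri- multipliers.
Assembling the pieces gives 1-fluoro-5-iodopentan-3-one.

1-fluoro-5-iodopentan-3-one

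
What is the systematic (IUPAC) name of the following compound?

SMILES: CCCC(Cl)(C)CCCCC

4-chloro-4-methylnonane

The longest continuous carbon chain has 9 atoms, so the parent hydride is nonane.
Choose the numbering such that the substituent locant set {4,4} is lower than {6,6} at the first point of difference.
This places a chloro group at C-4; a methyl group at C-4.
Substituent prefixes are cited in alphabetical order (multiplying prefixes like di-/tri- are ignored for ordering).
Assembling the pieces gives 4-chloro-4-methylnonane.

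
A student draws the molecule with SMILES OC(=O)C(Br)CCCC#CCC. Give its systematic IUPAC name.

2-bromonon-6-ynoic acid

The longest chain bearing the –COOH group and the multiple bond is 9 carbons long (nonane).
The principal characteristic group is a carboxylic acid (terminal –COOH), named with the suffix -oic acid.
The chain contains a C≡C triple bond, so the unsaturation ending is -yne.
Number the chain so that the carboxylic acid carbon is C-1 by definition.
With this numbering: the triple bond between C-6 and C-7; a bromo group at C-2.
Assembling the pieces gives 2-bromonon-6-ynoic acid.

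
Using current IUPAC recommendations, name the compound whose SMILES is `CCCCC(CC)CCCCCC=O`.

Counting along the main chain through the –CHO group gives 11 carbons: the parent is undecane.
The highest-priority functional group is an aldehyde (terminal –CHO), so the name ends in -al.
Number the chain so that the aldehyde carbon is C-1 by definition.
With this numbering: an ethyl group at C-7.
Assembling the pieces gives 7-ethylundecanal.

7-ethylundecanal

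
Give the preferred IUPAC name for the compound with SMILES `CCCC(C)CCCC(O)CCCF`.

1-fluoro-8-methylundecan-4-ol

Counting along the main chain through the –OH group gives 11 carbons: the parent is undecane.
The highest-priority functional group is an alcohol (–OH), so the name ends in -ol.
Number the chain so that numbering from this end puts the hydroxyl group at C-4 rather than C-8.
This places the hydroxyl at C-4; a fluoro group at C-1; a methyl group at C-8.
Substituent prefixes are cited in alphabetical order (multiplying prefixes like di-/tri- are ignored for ordering).
The name is 1-fluoro-8-methylundecan-4-ol.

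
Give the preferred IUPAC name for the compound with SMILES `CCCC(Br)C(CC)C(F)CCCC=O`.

Counting along the main chain through the –CHO group gives 10 carbons: the parent is decane.
The principal characteristic group is an aldehyde (terminal –CHO), named with the suffix -al.
Choose the numbering such that the aldehyde carbon is C-1 by definition.
That gives a bromo group at C-7; an ethyl group at C-6; a fluoro group at C-5.
Substituent prefixes are cited in alphabetical order (multiplying prefixes like di-/tri- are ignored for ordering).
Putting it together: 7-bromo-6-ethyl-5-fluorodecanal.

7-bromo-6-ethyl-5-fluorodecanal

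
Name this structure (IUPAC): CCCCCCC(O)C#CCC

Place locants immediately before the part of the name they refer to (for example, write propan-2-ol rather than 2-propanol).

undec-3-yn-5-ol

The longest chain bearing the –OH group and the multiple bond is 11 carbons long (undecane).
The highest-priority functional group is an alcohol (–OH), so the name ends in -ol.
The chain contains a C≡C triple bond, so the unsaturation ending is -yne.
The numbering direction is chosen so that numbering from this end puts the hydroxyl group at C-5 rather than C-7.
That gives the hydroxyl at C-5; the triple bond between C-3 and C-4.
Putting it together: undec-3-yn-5-ol.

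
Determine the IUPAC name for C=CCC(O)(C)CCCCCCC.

The longest carbon chain that includes the –OH group and the multiple bond has 11 carbons, so the parent hydride is undecane.
The highest-priority functional group is an alcohol (–OH), so the name ends in -ol.
The chain contains a C=C double bond, so the unsaturation ending is -ene.
Number the chain so that numbering from this end puts the hydroxyl group at C-4 rather than C-8.
With this numbering: the hydroxyl at C-4; the double bond between C-1 and C-2; a methyl group at C-4.
Assembling the pieces gives 4-methylundec-1-en-4-ol.

4-methylundec-1-en-4-ol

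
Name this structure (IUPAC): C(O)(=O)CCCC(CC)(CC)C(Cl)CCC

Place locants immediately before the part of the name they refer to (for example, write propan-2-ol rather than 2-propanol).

6-chloro-5,5-diethylnonanoic acid

The longest carbon chain that includes the –COOH group has 9 carbons, so the parent hydride is nonane.
A carboxylic acid (terminal –COOH) is the principal characteristic group, giving the suffix -oic acid.
Choose the numbering such that the carboxylic acid carbon is C-1 by definition.
With this numbering: a chloro group at C-6; two ethyl groups at C-5.
The substituents are ordered alphabetically, ignoring any di-/tri- multipliers.
The name is 6-chloro-5,5-diethylnonanoic acid.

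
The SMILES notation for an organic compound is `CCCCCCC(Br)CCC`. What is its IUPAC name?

The longest carbon chain is 10 atoms: the parent is decane.
Number the chain so that the substituent locant set {4} is lower than {7} at the first point of difference.
That gives a bromo group at C-4.
Putting it together: 4-bromodecane.

4-bromodecane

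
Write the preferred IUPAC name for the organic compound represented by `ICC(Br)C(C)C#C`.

The longest carbon chain that includes the multiple bond has 5 carbons, so the parent hydride is pentane.
A C≡C triple bond in the chain gives the infix -yne-.
The numbering direction is chosen so that numbering from this end puts the triple bond at C-1 rather than C-4.
With this numbering: the triple bond between C-1 and C-2; a bromo group at C-4; an iodo group at C-5; a methyl group at C-3.
The substituents are ordered alphabetically, ignoring any di-/tri- multipliers.
Putting it together: 4-bromo-5-iodo-3-methylpent-1-yne.

4-bromo-5-iodo-3-methylpent-1-yne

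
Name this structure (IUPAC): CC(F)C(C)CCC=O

5-fluoro-4-methylhexanal

Counting along the main chain through the –CHO group gives 6 carbons: the parent is hexane.
The highest-priority functional group is an aldehyde (terminal –CHO), so the name ends in -al.
Number the chain so that the aldehyde carbon is C-1 by definition.
This places a fluoro group at C-5; a methyl group at C-4.
Prefixes are listed alphabetically: fluoro, methyl.
The name is 5-fluoro-4-methylhexanal.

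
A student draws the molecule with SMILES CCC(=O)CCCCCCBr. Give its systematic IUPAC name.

9-bromononan-3-one

Counting along the main chain through the carbonyl gives 9 carbons: the parent is nonane.
The highest-priority functional group is a ketone (C=O on an internal carbon), so the name ends in -one.
Choose the numbering such that numbering from this end puts the carbonyl group at C-3 rather than C-7.
That gives the carbonyl at C-3; a bromo group at C-9.
Assembling the pieces gives 9-bromononan-3-one.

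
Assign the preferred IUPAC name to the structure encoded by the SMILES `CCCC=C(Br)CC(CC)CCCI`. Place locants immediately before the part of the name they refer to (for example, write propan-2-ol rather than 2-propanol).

The longest chain bearing the multiple bond is 10 carbons long (decane).
The chain contains a C=C double bond, so the unsaturation ending is -ene.
Choose the numbering such that numbering from this end puts the double bond at C-4 rather than C-6.
With this numbering: the double bond between C-4 and C-5; a bromo group at C-5; an ethyl group at C-7; an iodo group at C-10.
Prefixes are listed alphabetically: bromo, ethyl, iodo.
Assembling the pieces gives 5-bromo-7-ethyl-10-iododec-4-ene.

5-bromo-7-ethyl-10-iododec-4-ene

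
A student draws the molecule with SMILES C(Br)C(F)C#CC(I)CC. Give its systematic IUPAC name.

1-bromo-2-fluoro-5-iodohept-3-yne

Counting along the main chain through the multiple bond gives 7 carbons: the parent is heptane.
A C≡C triple bond in the chain gives the infix -yne-.
Choose the numbering such that numbering from this end puts the triple bond at C-3 rather than C-4.
That gives the triple bond between C-3 and C-4; a bromo group at C-1; a fluoro group at C-2; an iodo group at C-5.
The substituents are ordered alphabetically, ignoring any di-/tri- multipliers.
Putting it together: 1-bromo-2-fluoro-5-iodohept-3-yne.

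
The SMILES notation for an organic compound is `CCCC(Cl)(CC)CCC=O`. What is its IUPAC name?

The longest chain bearing the –CHO group is 7 carbons long (heptane).
The highest-priority functional group is an aldehyde (terminal –CHO), so the name ends in -al.
The numbering direction is chosen so that the aldehyde carbon is C-1 by definition.
With this numbering: a chloro group at C-4; an ethyl group at C-4.
Substituent prefixes are cited in alphabetical order (multiplying prefixes like di-/tri- are ignored for ordering).
Assembling the pieces gives 4-chloro-4-ethylheptanal.

4-chloro-4-ethylheptanal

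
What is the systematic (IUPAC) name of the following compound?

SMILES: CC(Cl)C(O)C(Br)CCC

4-bromo-2-chloroheptan-3-ol

The longest carbon chain that includes the –OH group has 7 carbons, so the parent hydride is heptane.
An alcohol (–OH) is the principal characteristic group, giving the suffix -ol.
Number the chain so that numbering from this end puts the hydroxyl group at C-3 rather than C-5.
This places the hydroxyl at C-3; a bromo group at C-4; a chloro group at C-2.
Substituent prefixes are cited in alphabetical order (multiplying prefixes like di-/tri- are ignored for ordering).
Assembling the pieces gives 4-bromo-2-chloroheptan-3-ol.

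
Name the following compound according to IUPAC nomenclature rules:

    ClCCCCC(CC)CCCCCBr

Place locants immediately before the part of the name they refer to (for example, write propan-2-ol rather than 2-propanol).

The parent chain contains 10 carbons (decane).
Choose the numbering such that the substituent locant set {1,5,10} is lower than {1,6,10} at the first point of difference.
With this numbering: a bromo group at C-10; a chloro group at C-1; an ethyl group at C-5.
Substituent prefixes are cited in alphabetical order (multiplying prefixes like di-/tri- are ignored for ordering).
Assembling the pieces gives 10-bromo-1-chloro-5-ethyldecane.

10-bromo-1-chloro-5-ethyldecane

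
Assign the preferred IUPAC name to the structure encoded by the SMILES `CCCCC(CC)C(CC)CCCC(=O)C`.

Counting along the main chain through the carbonyl gives 11 carbons: the parent is undecane.
A ketone (C=O on an internal carbon) is the principal characteristic group, giving the suffix -one.
Number the chain so that numbering from this end puts the carbonyl group at C-2 rather than C-10.
This places the carbonyl at C-2; ethyl groups at C-6 and C-7.
The name is 6,7-diethylundecan-2-one.

6,7-diethylundecan-2-one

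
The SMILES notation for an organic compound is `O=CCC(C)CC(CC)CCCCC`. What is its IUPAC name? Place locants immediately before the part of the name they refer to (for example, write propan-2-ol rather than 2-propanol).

5-ethyl-3-methyldecanal

The longest carbon chain that includes the –CHO group has 10 carbons, so the parent hydride is decane.
The highest-priority functional group is an aldehyde (terminal –CHO), so the name ends in -al.
Number the chain so that the aldehyde carbon is C-1 by definition.
This places an ethyl group at C-5; a methyl group at C-3.
Substituent prefixes are cited in alphabetical order (multiplying prefixes like di-/tri- are ignored for ordering).
Assembling the pieces gives 5-ethyl-3-methyldecanal.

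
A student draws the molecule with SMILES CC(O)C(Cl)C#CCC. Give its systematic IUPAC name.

The longest chain bearing the –OH group and the multiple bond is 7 carbons long (heptane).
The highest-priority functional group is an alcohol (–OH), so the name ends in -ol.
A C≡C triple bond in the chain gives the infix -yne-.
Choose the numbering such that numbering from this end puts the hydroxyl group at C-2 rather than C-6.
This places the hydroxyl at C-2; the triple bond between C-4 and C-5; a chloro group at C-3.
The name is 3-chlorohept-4-yn-2-ol.

3-chlorohept-4-yn-2-ol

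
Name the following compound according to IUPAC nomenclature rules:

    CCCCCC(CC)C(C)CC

The parent chain contains 9 carbons (nonane).
Choose the numbering such that the substituent locant set {3,4} is lower than {6,7} at the first point of difference.
This places an ethyl group at C-4; a methyl group at C-3.
Prefixes are listed alphabetically: ethyl, methyl.
Assembling the pieces gives 4-ethyl-3-methylnonane.

4-ethyl-3-methylnonane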